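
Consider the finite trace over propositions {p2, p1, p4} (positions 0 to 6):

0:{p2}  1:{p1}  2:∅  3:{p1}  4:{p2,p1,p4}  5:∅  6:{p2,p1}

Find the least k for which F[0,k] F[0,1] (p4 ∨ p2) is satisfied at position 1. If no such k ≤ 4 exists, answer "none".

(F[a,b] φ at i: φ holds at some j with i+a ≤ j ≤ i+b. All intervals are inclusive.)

2

Scan j = 1,2,… for F[0,1] (p4 ∨ p2):
  j=1: fails
  j=2: fails
  j=3: holds
First hit at j=3, so smallest k = 3-1 = 2.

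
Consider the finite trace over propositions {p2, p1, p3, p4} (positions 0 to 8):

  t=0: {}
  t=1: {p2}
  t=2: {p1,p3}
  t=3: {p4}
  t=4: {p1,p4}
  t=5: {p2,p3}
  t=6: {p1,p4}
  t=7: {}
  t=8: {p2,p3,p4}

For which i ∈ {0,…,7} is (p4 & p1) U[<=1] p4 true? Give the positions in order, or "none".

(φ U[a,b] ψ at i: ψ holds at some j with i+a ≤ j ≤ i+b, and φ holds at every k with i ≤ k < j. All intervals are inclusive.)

Evaluate at each i in [0,7]:
  i=0: ✗ (no rhs in [0,1])
  i=1: ✗ (no rhs in [1,2])
  i=2: ✗ (lhs fails at k=2 before rhs at j=3)
  i=3: ✓ (rhs at j=3)
  i=4: ✓ (rhs at j=4)
  i=5: ✗ (lhs fails at k=5 before rhs at j=6)
  i=6: ✓ (rhs at j=6)
  i=7: ✗ (lhs fails at k=7 before rhs at j=8)

3, 4, 6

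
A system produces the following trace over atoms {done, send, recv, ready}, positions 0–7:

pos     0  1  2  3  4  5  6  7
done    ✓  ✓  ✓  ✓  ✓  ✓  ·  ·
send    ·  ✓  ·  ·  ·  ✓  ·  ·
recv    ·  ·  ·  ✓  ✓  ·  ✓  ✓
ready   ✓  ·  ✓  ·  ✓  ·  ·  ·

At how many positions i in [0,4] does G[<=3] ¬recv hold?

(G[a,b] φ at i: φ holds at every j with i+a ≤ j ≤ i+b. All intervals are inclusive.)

0

Evaluate at each i in [0,4]:
  i=0: ✗ (fails at j=3)
  i=1: ✗ (fails at j=3)
  i=2: ✗ (fails at j=3)
  i=3: ✗ (fails at j=3)
  i=4: ✗ (fails at j=4)
Positions where it holds: {} → 0.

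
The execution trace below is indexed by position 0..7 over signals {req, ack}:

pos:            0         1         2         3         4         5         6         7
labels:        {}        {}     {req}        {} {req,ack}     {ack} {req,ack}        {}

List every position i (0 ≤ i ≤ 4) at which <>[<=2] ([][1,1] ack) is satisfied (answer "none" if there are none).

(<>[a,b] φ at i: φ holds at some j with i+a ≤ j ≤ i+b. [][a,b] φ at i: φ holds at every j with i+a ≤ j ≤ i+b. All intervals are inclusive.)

1, 2, 3, 4

Evaluate at each i in [0,4]:
  i=0: ✗ (none in [0,2])
  i=1: ✓ (witness j=3)
  i=2: ✓ (witness j=3)
  i=3: ✓ (witness j=3)
  i=4: ✓ (witness j=4)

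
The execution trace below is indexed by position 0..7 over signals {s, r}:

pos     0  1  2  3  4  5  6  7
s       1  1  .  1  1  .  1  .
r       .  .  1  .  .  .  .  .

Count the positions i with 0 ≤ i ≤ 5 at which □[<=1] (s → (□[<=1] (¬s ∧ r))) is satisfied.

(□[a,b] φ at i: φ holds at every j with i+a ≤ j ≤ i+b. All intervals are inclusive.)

Evaluate at each i in [0,5]:
  i=0: ✗ (fails at j=0)
  i=1: ✗ (fails at j=1)
  i=2: ✗ (fails at j=3)
  i=3: ✗ (fails at j=3)
  i=4: ✗ (fails at j=4)
  i=5: ✗ (fails at j=6)
Positions where it holds: {} → 0.

0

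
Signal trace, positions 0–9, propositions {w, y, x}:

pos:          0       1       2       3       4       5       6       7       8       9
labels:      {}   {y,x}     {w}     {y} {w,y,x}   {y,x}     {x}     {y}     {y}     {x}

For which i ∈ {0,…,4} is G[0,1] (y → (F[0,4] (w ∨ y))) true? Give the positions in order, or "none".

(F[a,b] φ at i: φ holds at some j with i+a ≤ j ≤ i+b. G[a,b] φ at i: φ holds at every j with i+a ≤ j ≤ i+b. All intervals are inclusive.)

Evaluate at each i in [0,4]:
  i=0: ✓ (all of [0,1])
  i=1: ✓ (all of [1,2])
  i=2: ✓ (all of [2,3])
  i=3: ✓ (all of [3,4])
  i=4: ✓ (all of [4,5])

0, 1, 2, 3, 4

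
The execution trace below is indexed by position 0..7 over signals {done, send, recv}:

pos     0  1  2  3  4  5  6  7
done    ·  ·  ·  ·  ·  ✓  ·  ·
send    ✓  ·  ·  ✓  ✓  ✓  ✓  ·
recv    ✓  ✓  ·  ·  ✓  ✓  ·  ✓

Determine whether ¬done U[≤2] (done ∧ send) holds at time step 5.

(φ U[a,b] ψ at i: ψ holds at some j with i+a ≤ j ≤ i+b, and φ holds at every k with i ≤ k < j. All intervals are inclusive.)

Yes

Need some j in [5,7] with (done ∧ send), and ¬done at every k in [5,j-1].
  j=5: (done ∧ send) holds; no prefix to check → satisfied.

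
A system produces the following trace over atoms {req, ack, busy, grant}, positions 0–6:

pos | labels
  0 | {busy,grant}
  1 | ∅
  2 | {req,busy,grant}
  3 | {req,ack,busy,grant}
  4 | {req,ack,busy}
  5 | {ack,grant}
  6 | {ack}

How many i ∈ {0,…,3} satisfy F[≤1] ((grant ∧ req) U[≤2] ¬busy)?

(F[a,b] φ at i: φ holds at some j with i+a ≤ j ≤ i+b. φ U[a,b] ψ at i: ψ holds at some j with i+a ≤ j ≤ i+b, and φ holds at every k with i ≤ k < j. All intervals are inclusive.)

2

Evaluate at each i in [0,3]:
  i=0: ✓ (witness j=1)
  i=1: ✓ (witness j=1)
  i=2: ✗ (none in [2,3])
  i=3: ✗ (none in [3,4])
Positions where it holds: {0, 1} → 2.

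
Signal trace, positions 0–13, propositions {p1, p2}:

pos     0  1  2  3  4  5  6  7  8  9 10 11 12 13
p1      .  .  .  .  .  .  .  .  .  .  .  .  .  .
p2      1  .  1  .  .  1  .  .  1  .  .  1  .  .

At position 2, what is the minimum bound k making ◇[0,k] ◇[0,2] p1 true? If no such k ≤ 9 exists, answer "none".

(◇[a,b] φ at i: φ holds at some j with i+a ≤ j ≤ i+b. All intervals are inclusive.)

Scan j = 2,3,… for ◇[0,2] p1:
  j=2: fails
  j=3: fails
  j=4: fails
  j=5: fails
  j=6: fails
  j=7: fails
  j=8: fails
  j=9: fails
  j=10: fails
  j=11: fails
No j in [2,11] satisfies it → none.

none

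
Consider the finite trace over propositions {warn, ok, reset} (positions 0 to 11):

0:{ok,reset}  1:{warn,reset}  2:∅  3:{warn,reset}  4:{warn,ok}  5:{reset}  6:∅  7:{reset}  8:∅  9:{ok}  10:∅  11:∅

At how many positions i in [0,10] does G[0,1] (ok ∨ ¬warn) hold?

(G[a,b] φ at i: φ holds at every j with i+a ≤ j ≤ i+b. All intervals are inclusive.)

7

Evaluate at each i in [0,10]:
  i=0: ✗ (fails at j=1)
  i=1: ✗ (fails at j=1)
  i=2: ✗ (fails at j=3)
  i=3: ✗ (fails at j=3)
  i=4: ✓ (all of [4,5])
  i=5: ✓ (all of [5,6])
  i=6: ✓ (all of [6,7])
  i=7: ✓ (all of [7,8])
  i=8: ✓ (all of [8,9])
  i=9: ✓ (all of [9,10])
  i=10: ✓ (all of [10,11])
Positions where it holds: {4, 5, 6, 7, 8, 9, 10} → 7.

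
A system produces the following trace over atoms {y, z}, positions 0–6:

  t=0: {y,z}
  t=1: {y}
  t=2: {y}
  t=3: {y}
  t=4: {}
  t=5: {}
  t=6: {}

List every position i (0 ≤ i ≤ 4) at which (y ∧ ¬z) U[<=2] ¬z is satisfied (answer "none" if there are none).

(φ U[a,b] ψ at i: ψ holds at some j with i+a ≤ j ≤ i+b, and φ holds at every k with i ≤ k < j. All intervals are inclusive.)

1, 2, 3, 4

Evaluate at each i in [0,4]:
  i=0: ✗ (lhs fails at k=0 before rhs at j=1)
  i=1: ✓ (rhs at j=1)
  i=2: ✓ (rhs at j=2)
  i=3: ✓ (rhs at j=3)
  i=4: ✓ (rhs at j=4)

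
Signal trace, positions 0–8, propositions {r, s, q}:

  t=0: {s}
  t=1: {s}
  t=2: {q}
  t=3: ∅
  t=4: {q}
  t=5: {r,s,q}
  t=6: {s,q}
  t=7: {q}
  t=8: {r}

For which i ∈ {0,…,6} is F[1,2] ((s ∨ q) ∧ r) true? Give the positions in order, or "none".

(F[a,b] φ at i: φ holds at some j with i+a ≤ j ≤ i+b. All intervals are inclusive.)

3, 4

Evaluate at each i in [0,6]:
  i=0: ✗ (none in [1,2])
  i=1: ✗ (none in [2,3])
  i=2: ✗ (none in [3,4])
  i=3: ✓ (witness j=5)
  i=4: ✓ (witness j=5)
  i=5: ✗ (none in [6,7])
  i=6: ✗ (none in [7,8])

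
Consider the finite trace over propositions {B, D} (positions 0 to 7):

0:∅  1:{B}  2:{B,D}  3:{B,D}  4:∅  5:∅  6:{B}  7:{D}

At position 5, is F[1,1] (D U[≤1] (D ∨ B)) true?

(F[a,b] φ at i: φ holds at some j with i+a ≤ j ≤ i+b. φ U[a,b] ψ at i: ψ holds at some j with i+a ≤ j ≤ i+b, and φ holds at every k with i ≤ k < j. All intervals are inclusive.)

Check (D U[≤1] (D ∨ B)) at each j in [6,6]:
  j=6: holds
Found at j=6 → formula holds.

Holds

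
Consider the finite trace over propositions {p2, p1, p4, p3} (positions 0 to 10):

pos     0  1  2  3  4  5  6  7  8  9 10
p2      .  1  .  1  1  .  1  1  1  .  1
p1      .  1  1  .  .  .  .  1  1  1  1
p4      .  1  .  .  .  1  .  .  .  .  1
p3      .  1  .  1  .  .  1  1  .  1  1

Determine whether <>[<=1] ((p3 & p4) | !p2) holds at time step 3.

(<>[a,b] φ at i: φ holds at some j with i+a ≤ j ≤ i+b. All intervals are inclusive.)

Check ((p3 & p4) | !p2) at each j in [3,4]:
  j=3: false
  j=4: false
No position in the window satisfies it → formula fails.

Does not hold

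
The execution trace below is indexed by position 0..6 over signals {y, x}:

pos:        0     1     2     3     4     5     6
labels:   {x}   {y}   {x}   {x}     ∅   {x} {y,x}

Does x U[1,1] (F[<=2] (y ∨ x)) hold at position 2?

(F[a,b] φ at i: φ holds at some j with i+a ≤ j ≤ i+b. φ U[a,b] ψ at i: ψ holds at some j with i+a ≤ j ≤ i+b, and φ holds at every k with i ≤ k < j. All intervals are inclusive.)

Holds

Need some j in [3,3] with F[<=2] (y ∨ x), and x at every k in [2,j-1].
  j=3: F[<=2] (y ∨ x) holds; x holds at every k in [2,2] → satisfied.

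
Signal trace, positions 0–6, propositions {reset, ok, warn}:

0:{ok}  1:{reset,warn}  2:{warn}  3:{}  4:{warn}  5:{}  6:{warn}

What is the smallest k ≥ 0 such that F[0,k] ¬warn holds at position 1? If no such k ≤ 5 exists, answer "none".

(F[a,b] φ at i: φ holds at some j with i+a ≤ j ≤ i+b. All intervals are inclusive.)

2

Scan j = 1,2,… for ¬warn:
  j=1: fails
  j=2: fails
  j=3: holds
First hit at j=3, so smallest k = 3-1 = 2.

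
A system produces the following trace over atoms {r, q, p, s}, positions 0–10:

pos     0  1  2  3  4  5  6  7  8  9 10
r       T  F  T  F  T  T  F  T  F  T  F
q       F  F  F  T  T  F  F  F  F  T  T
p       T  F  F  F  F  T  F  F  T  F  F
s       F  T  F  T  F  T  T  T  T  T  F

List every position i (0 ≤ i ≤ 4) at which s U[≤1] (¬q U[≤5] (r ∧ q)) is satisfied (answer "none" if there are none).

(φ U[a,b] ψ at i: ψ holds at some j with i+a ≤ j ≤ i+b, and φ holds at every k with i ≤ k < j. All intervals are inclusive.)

3, 4

Evaluate at each i in [0,4]:
  i=0: ✗ (no rhs in [0,1])
  i=1: ✗ (no rhs in [1,2])
  i=2: ✗ (no rhs in [2,3])
  i=3: ✓ (rhs at j=4; lhs holds on [3,3])
  i=4: ✓ (rhs at j=4)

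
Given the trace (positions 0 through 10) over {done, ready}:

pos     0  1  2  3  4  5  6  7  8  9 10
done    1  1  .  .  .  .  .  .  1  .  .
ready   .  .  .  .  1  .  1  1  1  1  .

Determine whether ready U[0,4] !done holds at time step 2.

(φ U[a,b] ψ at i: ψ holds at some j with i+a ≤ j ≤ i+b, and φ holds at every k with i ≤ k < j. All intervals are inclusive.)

True

Need some j in [2,6] with !done, and ready at every k in [2,j-1].
  j=2: !done holds; no prefix to check → satisfied.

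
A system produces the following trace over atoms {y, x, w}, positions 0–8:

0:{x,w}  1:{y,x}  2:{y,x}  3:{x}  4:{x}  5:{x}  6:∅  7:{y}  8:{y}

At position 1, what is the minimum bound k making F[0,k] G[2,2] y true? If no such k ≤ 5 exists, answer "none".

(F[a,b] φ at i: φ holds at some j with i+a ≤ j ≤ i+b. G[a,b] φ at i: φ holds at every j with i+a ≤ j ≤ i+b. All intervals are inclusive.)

4

Scan j = 1,2,… for G[2,2] y:
  j=1: fails
  j=2: fails
  j=3: fails
  j=4: fails
  j=5: holds
First hit at j=5, so smallest k = 5-1 = 4.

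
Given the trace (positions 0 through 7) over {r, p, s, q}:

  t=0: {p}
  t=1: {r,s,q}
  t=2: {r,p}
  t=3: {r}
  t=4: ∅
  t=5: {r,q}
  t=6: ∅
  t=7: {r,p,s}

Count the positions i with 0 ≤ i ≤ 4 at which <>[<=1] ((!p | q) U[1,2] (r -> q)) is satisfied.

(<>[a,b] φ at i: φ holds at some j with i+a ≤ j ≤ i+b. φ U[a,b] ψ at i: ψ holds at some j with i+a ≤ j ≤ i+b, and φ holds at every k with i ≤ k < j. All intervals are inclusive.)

Evaluate at each i in [0,4]:
  i=0: ✗ (none in [0,1])
  i=1: ✗ (none in [1,2])
  i=2: ✓ (witness j=3)
  i=3: ✓ (witness j=3)
  i=4: ✓ (witness j=4)
Positions where it holds: {2, 3, 4} → 3.

3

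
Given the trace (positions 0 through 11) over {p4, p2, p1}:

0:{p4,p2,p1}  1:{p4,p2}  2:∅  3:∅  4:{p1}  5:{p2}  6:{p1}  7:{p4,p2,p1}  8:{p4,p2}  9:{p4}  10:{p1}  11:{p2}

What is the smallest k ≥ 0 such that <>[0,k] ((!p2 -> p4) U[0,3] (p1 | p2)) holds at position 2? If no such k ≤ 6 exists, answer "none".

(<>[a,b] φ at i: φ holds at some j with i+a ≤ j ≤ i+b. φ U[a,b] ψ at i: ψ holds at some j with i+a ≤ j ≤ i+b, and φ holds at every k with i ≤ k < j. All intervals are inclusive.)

Scan j = 2,3,… for ((!p2 -> p4) U[0,3] (p1 | p2)):
  j=2: fails
  j=3: fails
  j=4: holds
First hit at j=4, so smallest k = 4-2 = 2.

2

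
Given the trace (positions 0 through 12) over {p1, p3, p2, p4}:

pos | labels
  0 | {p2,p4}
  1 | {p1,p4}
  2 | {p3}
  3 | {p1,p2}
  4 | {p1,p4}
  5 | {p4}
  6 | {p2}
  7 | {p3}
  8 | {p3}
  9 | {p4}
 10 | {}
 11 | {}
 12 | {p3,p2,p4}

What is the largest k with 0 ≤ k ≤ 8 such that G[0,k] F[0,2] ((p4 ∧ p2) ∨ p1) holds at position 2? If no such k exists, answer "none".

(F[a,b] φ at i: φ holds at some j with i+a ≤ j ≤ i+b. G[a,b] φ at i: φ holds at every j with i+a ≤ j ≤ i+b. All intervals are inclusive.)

F[0,2] ((p4 ∧ p2) ∨ p1) must hold from j=2 onward; find where it first fails.
  j=2: holds
  j=3: holds
  j=4: holds
  j=5: fails
Holds on [2,4], so largest k = 2.

2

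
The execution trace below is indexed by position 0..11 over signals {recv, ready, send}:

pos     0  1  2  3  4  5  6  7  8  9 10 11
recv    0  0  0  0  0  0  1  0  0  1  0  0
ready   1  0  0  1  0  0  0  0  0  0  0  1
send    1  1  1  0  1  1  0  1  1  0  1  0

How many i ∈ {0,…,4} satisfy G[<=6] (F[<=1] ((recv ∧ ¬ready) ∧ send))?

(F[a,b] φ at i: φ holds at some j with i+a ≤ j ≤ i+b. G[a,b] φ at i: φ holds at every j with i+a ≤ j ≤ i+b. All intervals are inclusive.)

0

Evaluate at each i in [0,4]:
  i=0: ✗ (fails at j=0)
  i=1: ✗ (fails at j=1)
  i=2: ✗ (fails at j=2)
  i=3: ✗ (fails at j=3)
  i=4: ✗ (fails at j=4)
Positions where it holds: {} → 0.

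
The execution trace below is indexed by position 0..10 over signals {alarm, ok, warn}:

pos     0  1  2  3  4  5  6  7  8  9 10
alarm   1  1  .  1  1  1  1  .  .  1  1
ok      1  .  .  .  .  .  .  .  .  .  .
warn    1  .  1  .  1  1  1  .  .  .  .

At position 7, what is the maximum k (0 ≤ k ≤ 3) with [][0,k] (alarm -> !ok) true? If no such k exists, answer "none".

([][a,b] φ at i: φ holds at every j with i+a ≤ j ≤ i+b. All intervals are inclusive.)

3

(alarm -> !ok) must hold from j=7 onward; find where it first fails.
  j=7: holds
  j=8: holds
  j=9: holds
  j=10: holds
Holds through j=10; largest k = 3.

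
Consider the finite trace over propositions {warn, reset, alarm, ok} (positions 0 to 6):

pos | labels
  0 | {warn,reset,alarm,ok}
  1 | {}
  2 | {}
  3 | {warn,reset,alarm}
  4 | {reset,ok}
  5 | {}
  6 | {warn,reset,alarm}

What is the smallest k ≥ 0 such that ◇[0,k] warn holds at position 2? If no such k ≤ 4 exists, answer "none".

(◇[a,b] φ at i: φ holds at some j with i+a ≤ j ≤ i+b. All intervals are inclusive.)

Scan j = 2,3,… for warn:
  j=2: fails
  j=3: holds
First hit at j=3, so smallest k = 3-2 = 1.

1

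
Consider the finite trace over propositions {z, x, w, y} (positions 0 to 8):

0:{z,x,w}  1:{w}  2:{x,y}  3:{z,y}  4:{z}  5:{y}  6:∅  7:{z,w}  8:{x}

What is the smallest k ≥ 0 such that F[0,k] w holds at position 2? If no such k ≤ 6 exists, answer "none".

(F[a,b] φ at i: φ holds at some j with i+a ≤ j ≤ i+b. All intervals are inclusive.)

5

Scan j = 2,3,… for w:
  j=2: fails
  j=3: fails
  j=4: fails
  j=5: fails
  j=6: fails
  j=7: holds
First hit at j=7, so smallest k = 7-2 = 5.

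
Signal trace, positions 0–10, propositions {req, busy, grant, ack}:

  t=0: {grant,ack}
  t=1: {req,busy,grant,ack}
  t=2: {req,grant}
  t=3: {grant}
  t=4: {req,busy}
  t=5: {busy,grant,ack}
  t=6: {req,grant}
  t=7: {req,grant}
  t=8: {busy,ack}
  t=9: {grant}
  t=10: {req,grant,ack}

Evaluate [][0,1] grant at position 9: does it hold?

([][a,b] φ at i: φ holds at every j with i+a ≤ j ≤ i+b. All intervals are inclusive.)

True

Check grant at every j in [9,10]:
  j=9: true
  j=10: true
All positions satisfy it → formula holds.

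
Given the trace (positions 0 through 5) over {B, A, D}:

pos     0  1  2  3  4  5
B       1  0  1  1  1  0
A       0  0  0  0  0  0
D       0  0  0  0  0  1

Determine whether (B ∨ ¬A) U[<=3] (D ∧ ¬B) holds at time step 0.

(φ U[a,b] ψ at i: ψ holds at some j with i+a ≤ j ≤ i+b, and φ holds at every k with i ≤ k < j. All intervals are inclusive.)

Does not hold

Need some j in [0,3] with (D ∧ ¬B), and (B ∨ ¬A) at every k in [0,j-1].
  j=0: (D ∧ ¬B) false.
  j=1: (D ∧ ¬B) false.
  j=2: (D ∧ ¬B) false.
  j=3: (D ∧ ¬B) false.
No j in the window works → until fails.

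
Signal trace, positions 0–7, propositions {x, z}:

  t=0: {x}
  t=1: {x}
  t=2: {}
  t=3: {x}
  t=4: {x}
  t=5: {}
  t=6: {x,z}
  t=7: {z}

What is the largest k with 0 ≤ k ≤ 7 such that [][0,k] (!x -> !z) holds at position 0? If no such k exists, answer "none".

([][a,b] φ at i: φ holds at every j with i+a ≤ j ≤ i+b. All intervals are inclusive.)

(!x -> !z) must hold from j=0 onward; find where it first fails.
  j=0: holds
  j=1: holds
  j=2: holds
  j=3: holds
  j=4: holds
  j=5: holds
  j=6: holds
  j=7: fails
Holds on [0,6], so largest k = 6.

6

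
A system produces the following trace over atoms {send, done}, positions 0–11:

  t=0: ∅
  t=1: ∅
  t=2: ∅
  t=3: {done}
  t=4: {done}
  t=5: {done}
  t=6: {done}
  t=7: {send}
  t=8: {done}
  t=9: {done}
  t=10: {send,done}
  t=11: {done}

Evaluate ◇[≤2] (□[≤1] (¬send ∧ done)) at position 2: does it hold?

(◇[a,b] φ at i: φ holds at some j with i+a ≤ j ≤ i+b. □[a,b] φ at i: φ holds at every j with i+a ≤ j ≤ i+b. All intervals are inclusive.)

Check □[≤1] (¬send ∧ done) at each j in [2,4]:
  j=2: fails at 2
  j=3: holds on [3,4]
  j=4: holds on [4,5]
Found at j=3 → formula holds.

True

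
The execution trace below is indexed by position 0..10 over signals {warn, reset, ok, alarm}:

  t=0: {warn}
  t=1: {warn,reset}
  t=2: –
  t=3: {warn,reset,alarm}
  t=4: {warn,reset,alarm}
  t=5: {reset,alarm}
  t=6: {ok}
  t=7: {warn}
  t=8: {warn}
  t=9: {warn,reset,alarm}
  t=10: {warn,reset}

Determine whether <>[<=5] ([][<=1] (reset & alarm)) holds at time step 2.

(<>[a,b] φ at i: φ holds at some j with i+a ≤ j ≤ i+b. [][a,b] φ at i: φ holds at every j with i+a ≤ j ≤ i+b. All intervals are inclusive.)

Check [][<=1] (reset & alarm) at each j in [2,7]:
  j=2: fails at 2
  j=3: holds on [3,4]
  j=4: holds on [4,5]
  j=5: fails at 6
  j=6: fails at 6
  j=7: fails at 7
Found at j=3 → formula holds.

Holds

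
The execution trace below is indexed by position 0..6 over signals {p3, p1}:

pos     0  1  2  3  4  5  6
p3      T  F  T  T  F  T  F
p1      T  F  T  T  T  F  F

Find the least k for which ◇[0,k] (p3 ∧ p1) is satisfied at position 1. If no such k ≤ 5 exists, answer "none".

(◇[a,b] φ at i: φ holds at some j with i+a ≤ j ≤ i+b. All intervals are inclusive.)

1

Scan j = 1,2,… for (p3 ∧ p1):
  j=1: fails
  j=2: holds
First hit at j=2, so smallest k = 2-1 = 1.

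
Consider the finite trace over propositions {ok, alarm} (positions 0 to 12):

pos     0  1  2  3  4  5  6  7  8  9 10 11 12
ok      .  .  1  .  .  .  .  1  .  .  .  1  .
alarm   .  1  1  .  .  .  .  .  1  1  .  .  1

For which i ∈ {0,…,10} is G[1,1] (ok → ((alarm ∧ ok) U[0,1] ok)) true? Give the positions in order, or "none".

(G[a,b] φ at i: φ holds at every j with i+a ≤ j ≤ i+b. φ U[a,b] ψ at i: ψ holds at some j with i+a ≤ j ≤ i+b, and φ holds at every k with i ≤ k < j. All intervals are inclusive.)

0, 1, 2, 3, 4, 5, 6, 7, 8, 9, 10

Evaluate at each i in [0,10]:
  i=0: ✓ (all of [1,1])
  i=1: ✓ (all of [2,2])
  i=2: ✓ (all of [3,3])
  i=3: ✓ (all of [4,4])
  i=4: ✓ (all of [5,5])
  i=5: ✓ (all of [6,6])
  i=6: ✓ (all of [7,7])
  i=7: ✓ (all of [8,8])
  i=8: ✓ (all of [9,9])
  i=9: ✓ (all of [10,10])
  i=10: ✓ (all of [11,11])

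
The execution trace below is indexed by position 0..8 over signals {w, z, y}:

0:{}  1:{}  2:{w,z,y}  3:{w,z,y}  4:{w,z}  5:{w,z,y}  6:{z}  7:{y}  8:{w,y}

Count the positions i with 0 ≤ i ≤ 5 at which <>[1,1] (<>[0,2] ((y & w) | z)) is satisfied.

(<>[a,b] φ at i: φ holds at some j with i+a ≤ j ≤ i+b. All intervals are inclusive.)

6

Evaluate at each i in [0,5]:
  i=0: ✓ (witness j=1)
  i=1: ✓ (witness j=2)
  i=2: ✓ (witness j=3)
  i=3: ✓ (witness j=4)
  i=4: ✓ (witness j=5)
  i=5: ✓ (witness j=6)
Positions where it holds: {0, 1, 2, 3, 4, 5} → 6.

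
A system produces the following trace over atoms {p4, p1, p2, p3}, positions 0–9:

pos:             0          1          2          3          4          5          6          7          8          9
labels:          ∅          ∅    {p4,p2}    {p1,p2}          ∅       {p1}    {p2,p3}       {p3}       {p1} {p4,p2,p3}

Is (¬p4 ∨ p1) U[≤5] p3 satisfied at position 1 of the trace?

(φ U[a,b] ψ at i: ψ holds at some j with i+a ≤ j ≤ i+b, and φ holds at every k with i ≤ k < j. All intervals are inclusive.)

False

Need some j in [1,6] with p3, and (¬p4 ∨ p1) at every k in [1,j-1].
  j=1: p3 false.
  j=2: p3 false.
  j=3: p3 false.
  j=4: p3 false.
  j=5: p3 false.
  j=6: p3 holds, but (¬p4 ∨ p1) fails at k=2 → not this j.
No j in the window works → until fails.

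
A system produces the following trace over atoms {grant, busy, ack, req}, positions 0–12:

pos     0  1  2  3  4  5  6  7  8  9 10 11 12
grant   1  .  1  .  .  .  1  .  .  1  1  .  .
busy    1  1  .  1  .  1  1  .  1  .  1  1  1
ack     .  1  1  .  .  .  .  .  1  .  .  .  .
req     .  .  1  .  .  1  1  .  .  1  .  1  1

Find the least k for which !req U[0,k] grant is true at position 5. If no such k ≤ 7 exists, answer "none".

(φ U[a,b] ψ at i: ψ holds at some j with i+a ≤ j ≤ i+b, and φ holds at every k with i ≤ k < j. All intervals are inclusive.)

none

Need earliest j ≥ 5 with grant, and !req at every k in [5,j-1].
  j=5: rhs fails.
  j=6: rhs holds but lhs fails at k=5.
  j=7: rhs fails.
  j=8: rhs fails.
  j=9: rhs holds but lhs fails at k=5.
  j=10: rhs holds but lhs fails at k=5.
  j=11: rhs fails.
  j=12: rhs fails.
No witness within the range → none.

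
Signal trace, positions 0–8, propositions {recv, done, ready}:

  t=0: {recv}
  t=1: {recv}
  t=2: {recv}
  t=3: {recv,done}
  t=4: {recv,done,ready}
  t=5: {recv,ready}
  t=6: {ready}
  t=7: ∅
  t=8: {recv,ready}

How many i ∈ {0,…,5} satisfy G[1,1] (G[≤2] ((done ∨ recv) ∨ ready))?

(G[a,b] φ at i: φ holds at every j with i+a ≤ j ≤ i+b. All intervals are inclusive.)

Evaluate at each i in [0,5]:
  i=0: ✓ (all of [1,1])
  i=1: ✓ (all of [2,2])
  i=2: ✓ (all of [3,3])
  i=3: ✓ (all of [4,4])
  i=4: ✗ (fails at j=5)
  i=5: ✗ (fails at j=6)
Positions where it holds: {0, 1, 2, 3} → 4.

4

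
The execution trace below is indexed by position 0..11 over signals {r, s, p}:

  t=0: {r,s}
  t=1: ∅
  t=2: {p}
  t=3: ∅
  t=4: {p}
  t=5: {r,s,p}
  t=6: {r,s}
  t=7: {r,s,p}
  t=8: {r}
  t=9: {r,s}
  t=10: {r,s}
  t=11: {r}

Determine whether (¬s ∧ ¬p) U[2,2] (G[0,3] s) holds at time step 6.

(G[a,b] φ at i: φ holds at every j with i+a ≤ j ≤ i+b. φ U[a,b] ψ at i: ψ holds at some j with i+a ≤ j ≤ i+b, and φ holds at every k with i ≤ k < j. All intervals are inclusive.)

Need some j in [8,8] with G[0,3] s, and (¬s ∧ ¬p) at every k in [6,j-1].
  j=8: G[0,3] s — fails at 8.
No j in the window works → until fails.

No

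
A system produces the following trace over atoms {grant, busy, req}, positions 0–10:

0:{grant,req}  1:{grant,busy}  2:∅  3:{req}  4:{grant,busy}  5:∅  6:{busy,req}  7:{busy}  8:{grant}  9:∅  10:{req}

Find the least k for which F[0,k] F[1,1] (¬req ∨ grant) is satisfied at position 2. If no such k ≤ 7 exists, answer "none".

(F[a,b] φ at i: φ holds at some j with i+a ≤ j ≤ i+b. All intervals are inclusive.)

1

Scan j = 2,3,… for F[1,1] (¬req ∨ grant):
  j=2: fails
  j=3: holds
First hit at j=3, so smallest k = 3-2 = 1.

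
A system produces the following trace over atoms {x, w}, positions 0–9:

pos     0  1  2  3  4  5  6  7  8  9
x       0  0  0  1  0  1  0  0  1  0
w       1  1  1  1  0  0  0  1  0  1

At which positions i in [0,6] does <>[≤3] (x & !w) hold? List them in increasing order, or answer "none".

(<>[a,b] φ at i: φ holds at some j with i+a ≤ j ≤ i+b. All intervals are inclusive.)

2, 3, 4, 5, 6

Evaluate at each i in [0,6]:
  i=0: ✗ (none in [0,3])
  i=1: ✗ (none in [1,4])
  i=2: ✓ (witness j=5)
  i=3: ✓ (witness j=5)
  i=4: ✓ (witness j=5)
  i=5: ✓ (witness j=5)
  i=6: ✓ (witness j=8)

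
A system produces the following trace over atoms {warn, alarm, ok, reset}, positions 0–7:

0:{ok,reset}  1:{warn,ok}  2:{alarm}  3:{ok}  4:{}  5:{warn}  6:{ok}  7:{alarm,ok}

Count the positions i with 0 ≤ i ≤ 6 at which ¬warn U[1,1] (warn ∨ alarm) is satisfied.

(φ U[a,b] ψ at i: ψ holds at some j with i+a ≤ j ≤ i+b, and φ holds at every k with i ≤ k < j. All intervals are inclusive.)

3

Evaluate at each i in [0,6]:
  i=0: ✓ (rhs at j=1; lhs holds on [0,0])
  i=1: ✗ (lhs fails at k=1 before rhs at j=2)
  i=2: ✗ (no rhs in [3,3])
  i=3: ✗ (no rhs in [4,4])
  i=4: ✓ (rhs at j=5; lhs holds on [4,4])
  i=5: ✗ (no rhs in [6,6])
  i=6: ✓ (rhs at j=7; lhs holds on [6,6])
Positions where it holds: {0, 4, 6} → 3.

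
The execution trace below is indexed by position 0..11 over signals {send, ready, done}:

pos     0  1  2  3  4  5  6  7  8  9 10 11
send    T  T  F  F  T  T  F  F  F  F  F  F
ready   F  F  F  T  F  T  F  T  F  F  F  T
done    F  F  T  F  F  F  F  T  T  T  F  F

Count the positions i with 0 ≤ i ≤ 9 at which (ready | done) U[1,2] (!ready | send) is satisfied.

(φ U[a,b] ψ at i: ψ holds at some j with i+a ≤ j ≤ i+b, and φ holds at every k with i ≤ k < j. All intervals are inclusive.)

6

Evaluate at each i in [0,9]:
  i=0: ✗ (lhs fails at k=0 before rhs at j=1)
  i=1: ✗ (lhs fails at k=1 before rhs at j=2)
  i=2: ✓ (rhs at j=4; lhs holds on [2,3])
  i=3: ✓ (rhs at j=4; lhs holds on [3,3])
  i=4: ✗ (lhs fails at k=4 before rhs at j=5)
  i=5: ✓ (rhs at j=6; lhs holds on [5,5])
  i=6: ✗ (lhs fails at k=6 before rhs at j=8)
  i=7: ✓ (rhs at j=8; lhs holds on [7,7])
  i=8: ✓ (rhs at j=9; lhs holds on [8,8])
  i=9: ✓ (rhs at j=10; lhs holds on [9,9])
Positions where it holds: {2, 3, 5, 7, 8, 9} → 6.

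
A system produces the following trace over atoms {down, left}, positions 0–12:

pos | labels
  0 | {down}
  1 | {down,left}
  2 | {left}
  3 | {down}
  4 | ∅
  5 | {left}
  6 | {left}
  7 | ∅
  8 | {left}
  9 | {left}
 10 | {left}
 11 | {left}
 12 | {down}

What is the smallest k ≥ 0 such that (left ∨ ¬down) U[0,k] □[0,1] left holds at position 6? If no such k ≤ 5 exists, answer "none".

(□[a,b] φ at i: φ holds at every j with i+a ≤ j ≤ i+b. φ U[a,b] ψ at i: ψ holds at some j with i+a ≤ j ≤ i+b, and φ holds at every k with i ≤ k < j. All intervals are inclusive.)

2

Need earliest j ≥ 6 with □[0,1] left, and (left ∨ ¬down) at every k in [6,j-1].
  j=6: rhs fails.
  j=7: rhs fails.
  j=8: rhs holds; lhs holds on [6,7]. k = 2.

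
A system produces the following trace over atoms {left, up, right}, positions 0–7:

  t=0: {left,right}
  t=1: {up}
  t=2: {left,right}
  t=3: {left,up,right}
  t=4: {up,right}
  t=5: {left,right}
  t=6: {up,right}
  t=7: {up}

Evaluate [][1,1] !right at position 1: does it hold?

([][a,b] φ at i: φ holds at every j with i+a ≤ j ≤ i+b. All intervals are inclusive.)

Does not hold

Check !right at every j in [2,2]:
  j=2: false
Fails at j=2 → formula fails.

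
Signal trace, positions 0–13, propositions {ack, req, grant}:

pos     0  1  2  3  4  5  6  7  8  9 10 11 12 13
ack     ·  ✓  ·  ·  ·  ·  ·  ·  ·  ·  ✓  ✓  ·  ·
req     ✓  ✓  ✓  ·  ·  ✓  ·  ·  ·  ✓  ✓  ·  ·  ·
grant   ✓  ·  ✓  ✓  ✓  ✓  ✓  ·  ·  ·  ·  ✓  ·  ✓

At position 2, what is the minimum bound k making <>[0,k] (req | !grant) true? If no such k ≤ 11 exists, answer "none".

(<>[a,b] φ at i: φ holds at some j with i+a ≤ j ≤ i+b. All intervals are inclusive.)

Scan j = 2,3,… for (req | !grant):
  j=2: holds
First hit at j=2, so smallest k = 2-2 = 0.

0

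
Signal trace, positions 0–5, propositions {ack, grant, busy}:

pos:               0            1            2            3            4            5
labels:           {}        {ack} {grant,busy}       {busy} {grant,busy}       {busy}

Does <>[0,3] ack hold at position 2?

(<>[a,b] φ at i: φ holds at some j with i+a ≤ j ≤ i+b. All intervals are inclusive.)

Check ack at each j in [2,5]:
  j=2: false
  j=3: false
  j=4: false
  j=5: false
No position in the window satisfies it → formula fails.

False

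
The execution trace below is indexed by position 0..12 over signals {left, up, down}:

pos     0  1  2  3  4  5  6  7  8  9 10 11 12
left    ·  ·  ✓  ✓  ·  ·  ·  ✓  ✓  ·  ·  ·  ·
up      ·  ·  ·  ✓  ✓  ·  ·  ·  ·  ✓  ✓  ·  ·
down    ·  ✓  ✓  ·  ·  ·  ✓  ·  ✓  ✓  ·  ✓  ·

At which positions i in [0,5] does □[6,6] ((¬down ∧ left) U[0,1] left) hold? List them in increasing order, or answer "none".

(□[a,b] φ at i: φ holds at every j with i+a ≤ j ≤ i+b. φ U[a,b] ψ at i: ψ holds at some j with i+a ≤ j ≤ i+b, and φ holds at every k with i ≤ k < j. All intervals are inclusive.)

1, 2

Evaluate at each i in [0,5]:
  i=0: ✗ (fails at j=6)
  i=1: ✓ (all of [7,7])
  i=2: ✓ (all of [8,8])
  i=3: ✗ (fails at j=9)
  i=4: ✗ (fails at j=10)
  i=5: ✗ (fails at j=11)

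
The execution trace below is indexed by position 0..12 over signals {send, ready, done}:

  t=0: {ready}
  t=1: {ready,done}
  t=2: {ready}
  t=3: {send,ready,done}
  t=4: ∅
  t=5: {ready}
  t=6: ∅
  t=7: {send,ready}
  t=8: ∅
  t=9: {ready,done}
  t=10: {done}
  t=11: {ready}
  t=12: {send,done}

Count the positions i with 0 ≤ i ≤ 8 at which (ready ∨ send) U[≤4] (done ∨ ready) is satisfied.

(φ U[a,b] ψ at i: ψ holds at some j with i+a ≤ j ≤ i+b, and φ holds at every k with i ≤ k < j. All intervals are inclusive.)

6

Evaluate at each i in [0,8]:
  i=0: ✓ (rhs at j=0)
  i=1: ✓ (rhs at j=1)
  i=2: ✓ (rhs at j=2)
  i=3: ✓ (rhs at j=3)
  i=4: ✗ (lhs fails at k=4 before rhs at j=5)
  i=5: ✓ (rhs at j=5)
  i=6: ✗ (lhs fails at k=6 before rhs at j=7)
  i=7: ✓ (rhs at j=7)
  i=8: ✗ (lhs fails at k=8 before rhs at j=9)
Positions where it holds: {0, 1, 2, 3, 5, 7} → 6.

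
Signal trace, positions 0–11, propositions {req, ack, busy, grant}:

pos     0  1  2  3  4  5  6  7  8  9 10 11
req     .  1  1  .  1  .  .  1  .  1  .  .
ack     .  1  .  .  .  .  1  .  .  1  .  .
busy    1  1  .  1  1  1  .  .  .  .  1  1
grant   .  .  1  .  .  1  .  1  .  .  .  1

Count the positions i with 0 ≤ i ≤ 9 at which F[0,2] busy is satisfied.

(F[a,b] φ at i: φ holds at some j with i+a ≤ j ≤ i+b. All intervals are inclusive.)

8

Evaluate at each i in [0,9]:
  i=0: ✓ (witness j=0)
  i=1: ✓ (witness j=1)
  i=2: ✓ (witness j=3)
  i=3: ✓ (witness j=3)
  i=4: ✓ (witness j=4)
  i=5: ✓ (witness j=5)
  i=6: ✗ (none in [6,8])
  i=7: ✗ (none in [7,9])
  i=8: ✓ (witness j=10)
  i=9: ✓ (witness j=10)
Positions where it holds: {0, 1, 2, 3, 4, 5, 8, 9} → 8.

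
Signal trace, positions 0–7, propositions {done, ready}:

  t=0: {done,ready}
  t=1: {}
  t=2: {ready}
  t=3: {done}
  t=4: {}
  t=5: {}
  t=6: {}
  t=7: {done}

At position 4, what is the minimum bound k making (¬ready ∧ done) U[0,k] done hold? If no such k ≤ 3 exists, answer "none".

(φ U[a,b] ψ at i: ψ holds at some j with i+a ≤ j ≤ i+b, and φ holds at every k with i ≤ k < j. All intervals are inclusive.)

none

Need earliest j ≥ 4 with done, and (¬ready ∧ done) at every k in [4,j-1].
  j=4: rhs fails.
  j=5: rhs fails.
  j=6: rhs fails.
  j=7: rhs holds but lhs fails at k=4.
No witness within the range → none.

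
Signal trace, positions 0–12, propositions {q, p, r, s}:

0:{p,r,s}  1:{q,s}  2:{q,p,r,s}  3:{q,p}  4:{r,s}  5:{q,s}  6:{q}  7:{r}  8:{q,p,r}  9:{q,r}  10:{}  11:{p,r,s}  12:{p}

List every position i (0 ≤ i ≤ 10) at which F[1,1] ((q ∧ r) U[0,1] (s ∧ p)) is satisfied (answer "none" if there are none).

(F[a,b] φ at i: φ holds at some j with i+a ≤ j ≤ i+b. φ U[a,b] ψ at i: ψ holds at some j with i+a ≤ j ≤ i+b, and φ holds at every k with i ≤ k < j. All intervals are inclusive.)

Evaluate at each i in [0,10]:
  i=0: ✗ (none in [1,1])
  i=1: ✓ (witness j=2)
  i=2: ✗ (none in [3,3])
  i=3: ✗ (none in [4,4])
  i=4: ✗ (none in [5,5])
  i=5: ✗ (none in [6,6])
  i=6: ✗ (none in [7,7])
  i=7: ✗ (none in [8,8])
  i=8: ✗ (none in [9,9])
  i=9: ✗ (none in [10,10])
  i=10: ✓ (witness j=11)

1, 10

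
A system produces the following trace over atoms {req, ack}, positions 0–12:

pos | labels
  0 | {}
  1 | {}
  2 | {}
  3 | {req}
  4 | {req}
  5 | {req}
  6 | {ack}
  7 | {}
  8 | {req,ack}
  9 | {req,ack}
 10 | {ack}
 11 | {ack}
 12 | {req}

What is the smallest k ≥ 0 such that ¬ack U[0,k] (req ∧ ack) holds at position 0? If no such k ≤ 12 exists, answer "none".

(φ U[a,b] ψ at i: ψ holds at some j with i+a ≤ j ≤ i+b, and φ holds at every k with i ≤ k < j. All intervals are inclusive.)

Need earliest j ≥ 0 with (req ∧ ack), and ¬ack at every k in [0,j-1].
  j=0: rhs fails.
  j=1: rhs fails.
  j=2: rhs fails.
  j=3: rhs fails.
  j=4: rhs fails.
  j=5: rhs fails.
  j=6: rhs fails.
  j=7: rhs fails.
  j=8: rhs holds but lhs fails at k=6.
  j=9: rhs holds but lhs fails at k=6.
  j=10: rhs fails.
  j=11: rhs fails.
  j=12: rhs fails.
No witness within the range → none.

none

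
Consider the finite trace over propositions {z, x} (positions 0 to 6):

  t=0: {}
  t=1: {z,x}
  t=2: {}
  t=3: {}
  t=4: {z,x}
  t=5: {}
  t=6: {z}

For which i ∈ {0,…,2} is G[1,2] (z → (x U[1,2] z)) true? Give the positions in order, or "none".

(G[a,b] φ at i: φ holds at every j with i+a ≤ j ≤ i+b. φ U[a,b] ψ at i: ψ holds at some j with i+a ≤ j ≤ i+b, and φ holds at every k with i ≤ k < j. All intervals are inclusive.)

1

Evaluate at each i in [0,2]:
  i=0: ✗ (fails at j=1)
  i=1: ✓ (all of [2,3])
  i=2: ✗ (fails at j=4)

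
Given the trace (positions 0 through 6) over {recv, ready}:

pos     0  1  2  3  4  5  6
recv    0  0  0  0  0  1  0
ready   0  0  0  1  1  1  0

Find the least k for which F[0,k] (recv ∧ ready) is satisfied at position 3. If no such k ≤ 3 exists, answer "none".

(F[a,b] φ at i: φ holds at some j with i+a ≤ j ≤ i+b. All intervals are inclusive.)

2

Scan j = 3,4,… for (recv ∧ ready):
  j=3: fails
  j=4: fails
  j=5: holds
First hit at j=5, so smallest k = 5-3 = 2.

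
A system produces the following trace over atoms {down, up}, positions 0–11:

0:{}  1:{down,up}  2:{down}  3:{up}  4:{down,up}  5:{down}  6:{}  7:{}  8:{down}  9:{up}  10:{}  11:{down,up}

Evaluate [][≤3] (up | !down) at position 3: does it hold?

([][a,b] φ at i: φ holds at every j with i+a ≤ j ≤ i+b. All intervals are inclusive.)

Does not hold

Check (up | !down) at every j in [3,6]:
  j=3: true
  j=4: true
  j=5: false
  j=6: true
Fails at j=5 → formula fails.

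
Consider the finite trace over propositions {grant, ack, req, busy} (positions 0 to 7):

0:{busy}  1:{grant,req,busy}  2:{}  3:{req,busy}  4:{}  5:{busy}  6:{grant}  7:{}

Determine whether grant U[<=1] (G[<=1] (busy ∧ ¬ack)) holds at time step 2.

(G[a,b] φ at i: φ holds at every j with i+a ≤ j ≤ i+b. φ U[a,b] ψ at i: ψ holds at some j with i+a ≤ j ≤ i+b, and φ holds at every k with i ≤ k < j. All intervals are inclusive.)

Need some j in [2,3] with G[<=1] (busy ∧ ¬ack), and grant at every k in [2,j-1].
  j=2: G[<=1] (busy ∧ ¬ack) — fails at 2.
  j=3: G[<=1] (busy ∧ ¬ack) — fails at 4.
No j in the window works → until fails.

Does not hold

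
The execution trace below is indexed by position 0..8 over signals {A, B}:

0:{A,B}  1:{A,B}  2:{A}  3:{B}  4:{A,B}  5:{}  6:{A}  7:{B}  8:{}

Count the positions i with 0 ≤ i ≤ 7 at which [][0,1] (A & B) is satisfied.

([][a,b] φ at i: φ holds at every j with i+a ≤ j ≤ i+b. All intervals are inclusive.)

1

Evaluate at each i in [0,7]:
  i=0: ✓ (all of [0,1])
  i=1: ✗ (fails at j=2)
  i=2: ✗ (fails at j=2)
  i=3: ✗ (fails at j=3)
  i=4: ✗ (fails at j=5)
  i=5: ✗ (fails at j=5)
  i=6: ✗ (fails at j=6)
  i=7: ✗ (fails at j=7)
Positions where it holds: {0} → 1.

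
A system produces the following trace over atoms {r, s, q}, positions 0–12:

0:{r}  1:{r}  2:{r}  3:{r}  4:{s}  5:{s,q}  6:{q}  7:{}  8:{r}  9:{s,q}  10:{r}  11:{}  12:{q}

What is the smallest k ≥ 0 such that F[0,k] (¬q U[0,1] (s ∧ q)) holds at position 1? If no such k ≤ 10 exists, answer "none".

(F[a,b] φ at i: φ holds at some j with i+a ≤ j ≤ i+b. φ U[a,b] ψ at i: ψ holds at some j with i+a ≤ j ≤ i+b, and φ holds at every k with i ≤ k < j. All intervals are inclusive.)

3

Scan j = 1,2,… for (¬q U[0,1] (s ∧ q)):
  j=1: fails
  j=2: fails
  j=3: fails
  j=4: holds
First hit at j=4, so smallest k = 4-1 = 3.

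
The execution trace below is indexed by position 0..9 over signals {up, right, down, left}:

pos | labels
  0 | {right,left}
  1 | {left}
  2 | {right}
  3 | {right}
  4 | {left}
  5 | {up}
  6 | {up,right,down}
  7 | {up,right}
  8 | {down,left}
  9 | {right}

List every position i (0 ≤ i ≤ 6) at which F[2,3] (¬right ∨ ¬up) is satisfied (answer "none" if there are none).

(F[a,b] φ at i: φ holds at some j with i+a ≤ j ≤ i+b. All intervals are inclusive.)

Evaluate at each i in [0,6]:
  i=0: ✓ (witness j=2)
  i=1: ✓ (witness j=3)
  i=2: ✓ (witness j=4)
  i=3: ✓ (witness j=5)
  i=4: ✗ (none in [6,7])
  i=5: ✓ (witness j=8)
  i=6: ✓ (witness j=8)

0, 1, 2, 3, 5, 6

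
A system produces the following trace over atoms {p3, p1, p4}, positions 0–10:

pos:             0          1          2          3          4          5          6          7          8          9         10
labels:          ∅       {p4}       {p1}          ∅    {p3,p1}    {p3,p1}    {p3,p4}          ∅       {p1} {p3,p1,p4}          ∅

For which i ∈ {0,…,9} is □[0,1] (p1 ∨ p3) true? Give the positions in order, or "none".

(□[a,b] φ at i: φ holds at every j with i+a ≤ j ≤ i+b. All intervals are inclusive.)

Evaluate at each i in [0,9]:
  i=0: ✗ (fails at j=0)
  i=1: ✗ (fails at j=1)
  i=2: ✗ (fails at j=3)
  i=3: ✗ (fails at j=3)
  i=4: ✓ (all of [4,5])
  i=5: ✓ (all of [5,6])
  i=6: ✗ (fails at j=7)
  i=7: ✗ (fails at j=7)
  i=8: ✓ (all of [8,9])
  i=9: ✗ (fails at j=10)

4, 5, 8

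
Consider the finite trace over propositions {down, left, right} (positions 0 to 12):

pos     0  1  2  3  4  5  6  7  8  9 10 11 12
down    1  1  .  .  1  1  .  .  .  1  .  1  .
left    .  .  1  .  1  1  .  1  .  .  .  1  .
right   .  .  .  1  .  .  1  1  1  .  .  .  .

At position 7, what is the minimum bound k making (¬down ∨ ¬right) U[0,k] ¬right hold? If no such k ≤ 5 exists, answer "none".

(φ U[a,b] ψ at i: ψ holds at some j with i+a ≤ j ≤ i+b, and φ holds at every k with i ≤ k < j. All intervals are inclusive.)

Need earliest j ≥ 7 with ¬right, and (¬down ∨ ¬right) at every k in [7,j-1].
  j=7: rhs fails.
  j=8: rhs fails.
  j=9: rhs holds; lhs holds on [7,8]. k = 2.

2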